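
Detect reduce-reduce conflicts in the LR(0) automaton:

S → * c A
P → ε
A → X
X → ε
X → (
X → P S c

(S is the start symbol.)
A reduce-reduce conflict occurs when an LR(0) state has two complete items [A → α .] and [B → β .] — both call for a reduction, and with no lookahead the parser cannot choose between them.

Augment with S' → S and build the canonical LR(0) collection (I0 = CLOSURE({[S' → . S]}), then GOTO on every symbol after a dot until no new states appear). It has 10 states:
  I0: { [S → . * c A], [S' → . S] }  — shift
  I1: { [S → * . c A] }  — shift
  I2: { [S' → S .] }  — accept
  I3: { [A → . X], [P → .], [S → * c . A], [X → . (], [X → . P S c], [X → .] }  — shift, 2 reduces
  I4: { [X → ( .] }  — reduce
  I5: { [S → * c A .] }  — reduce
  I6: { [S → . * c A], [X → P . S c] }  — shift
  I7: { [A → X .] }  — reduce
  I8: { [X → P S . c] }  — shift
  I9: { [X → P S c .] }  — reduce

I3 contains complete items [P → .], [X → .] — reduce-reduce conflict.

Answer: Yes — I3: [P → .] vs [X → .]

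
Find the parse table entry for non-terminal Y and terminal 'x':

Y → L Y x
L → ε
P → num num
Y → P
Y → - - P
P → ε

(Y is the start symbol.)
To find M[Y, 'x'], we find productions for Y where 'x' is in the predict set (PREDICT(N → α) = (FIRST(α) \ {ε}) ∪ (FOLLOW(N) if α ⇒* ε)).

Relevant sets:
  FIRST(L) = { ε }
  FIRST(Y) = { '-', 'num', 'x', ε }
  FIRST(P) = { 'num', ε }
  FOLLOW(Y) = { $, 'x' }

Y → L Y x: PREDICT = { '-', 'num', 'x' }
  'x' is in predict set, so this production goes in M[Y, 'x']
Y → P: PREDICT = { $, 'num', 'x' }
  'x' is in predict set, so this production goes in M[Y, 'x']
Y → - - P: PREDICT = { '-' }

M[Y, 'x'] = Y → L Y x, Y → P  (a multiply-defined cell — the grammar is not LL(1))

Answer: Y → L Y x, Y → P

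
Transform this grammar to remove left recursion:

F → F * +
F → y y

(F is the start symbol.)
F → y y F'
F' → * + F'
F' → ε

F is directly left-recursive. The standard transformation for
  A → A α₁ | ... | A α_m | β₁ | ... | β_n
is
  A  → β₁ A' | ... | β_n A'
  A' → α₁ A' | ... | α_m A' | ε

F → y y becomes F → y y F'
F → F * + becomes F' → * + F'
Add F' → ε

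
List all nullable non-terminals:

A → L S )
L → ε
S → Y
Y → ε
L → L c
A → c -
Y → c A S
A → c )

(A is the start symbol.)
ε-productions: L → ε, Y → ε
So L, Y are immediately nullable.
S → Y: every symbol on the right is nullable, so S is nullable too.
No further non-terminal can be added: every production for the remaining non-terminals contains a terminal or a non-nullable non-terminal.
Nullable = { 'L', 'S', 'Y' }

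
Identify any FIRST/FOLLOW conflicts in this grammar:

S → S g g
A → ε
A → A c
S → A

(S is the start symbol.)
A FIRST/FOLLOW conflict occurs when a non-terminal N has a nullable alternative N → β (β ⇒* ε) and another alternative N → α with FIRST(α) ∩ FOLLOW(N) ≠ ∅: on such a lookahead the parser cannot decide between expanding α and letting N vanish via β.

Nullable non-terminals: A, S.
FIRST sets used below: FIRST(A) = { 'c', ε }, FIRST(S) = { 'c', 'g', ε }

A: nullable alternative(s) A → ε; FOLLOW(A) = { $, 'c', 'g' }
  A → ε: FIRST \ {ε} = { } — this is the only nullable alternative, skip
  A → A c: FIRST \ {ε} = { 'c' } — overlaps FOLLOW(A) on { 'c' }: CONFLICT

S: nullable alternative(s) S → A; FOLLOW(S) = { $, 'g' }
  S → S g g: FIRST \ {ε} = { 'c', 'g' } — overlaps FOLLOW(S) on { 'g' }: CONFLICT
  S → A: FIRST \ {ε} = { 'c' } — this is the only nullable alternative, skip

So the grammar has 2 FIRST/FOLLOW conflicts (marked CONFLICT above).

Answer: Yes. S → S g g with FOLLOW(S) on { 'g' }; A → A c with FOLLOW(A) on { 'c' }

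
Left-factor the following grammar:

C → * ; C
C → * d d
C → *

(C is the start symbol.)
Left-factoring transforms A → αβ₁ | αβ₂ into A → αA' and A' → β₁ | β₂
(α is the longest common prefix among the alternatives). Repeat until
no nonterminal has two alternatives with a common prefix.

Round 1: C has alternatives sharing prefix '*'. Introduce C': C → * C'
  Add: C' → ; C
  Add: C' → d d
  Add: C' → ε

No remaining common prefixes — done.

Resulting grammar:
C → * C'
C' → ; C
C' → d d
C' → ε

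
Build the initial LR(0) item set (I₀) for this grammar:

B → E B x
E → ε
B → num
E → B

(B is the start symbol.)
{ [B → . E B x], [B → . num], [B' → . B], [E → . B], [E → .] }

First, augment the grammar with B' → B
I₀ = CLOSURE({ [B' → . B] }):
  [B' → . B] has the dot before B: add [B → . E B x], [B → . num]
  [B → . E B x] has the dot before E: add [E → .], [E → . B]
No further items can be added.

I₀ = { [B → . E B x], [B → . num], [B' → . B], [E → . B], [E → .] }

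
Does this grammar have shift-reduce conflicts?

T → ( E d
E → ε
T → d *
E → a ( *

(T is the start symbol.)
Augment with T' → T and build the canonical LR(0) collection (I0 = CLOSURE({[T' → . T]}), then GOTO on every symbol after a dot until no new states appear). It has 10 states:
  I0: { [T → . ( E d], [T → . d *], [T' → . T] }  — shift
  I1: { [E → . a ( *], [E → .], [T → ( . E d] }  — shift, reduce
  I2: { [T' → T .] }  — accept
  I3: { [T → d . *] }  — shift
  I4: { [T → d * .] }  — reduce
  I5: { [T → ( E . d] }  — shift
  I6: { [E → a . ( *] }  — shift
  I7: { [E → a ( . *] }  — shift
  I8: { [E → a ( * .] }  — reduce
  I9: { [T → ( E d .] }  — reduce

I1 contains reduce item [E → .] and shift item [E → . a ( *] — shift-reduce conflict.

Answer: Yes — I1: [E → .] vs [E → . a ( *]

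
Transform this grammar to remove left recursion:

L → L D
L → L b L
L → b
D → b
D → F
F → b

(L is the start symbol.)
L → b L'
L' → D L'
L' → b L L'
L' → ε
D → b
D → F
F → b

L is directly left-recursive. The standard transformation for
  A → A α₁ | ... | A α_m | β₁ | ... | β_n
is
  A  → β₁ A' | ... | β_n A'
  A' → α₁ A' | ... | α_m A' | ε

L → b becomes L → b L'
L → L D becomes L' → D L'
L → L b L becomes L' → b L L'
Add L' → ε

Productions for other non-terminals are unchanged:
  D → b
  D → F
  F → b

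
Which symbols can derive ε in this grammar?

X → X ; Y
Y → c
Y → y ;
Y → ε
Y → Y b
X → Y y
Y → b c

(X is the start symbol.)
{ 'Y' }

ε-productions: Y → ε
So Y is immediately nullable.
No further non-terminal can be added: every production for the remaining non-terminals contains a terminal or a non-nullable non-terminal.
Nullable = { 'Y' }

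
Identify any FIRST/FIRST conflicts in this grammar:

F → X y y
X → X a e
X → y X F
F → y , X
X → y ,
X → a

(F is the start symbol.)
Yes. F → X y y / F → y ',' X on { 'y' }; X → X a e / X → y X F on { 'y' }; X → X a e / X → y ',' on { 'y' }; X → X a e / X → a on { 'a' }; X → y X F / X → y ',' on { 'y' }

A FIRST/FIRST conflict occurs when two productions N → α and N → β for the same non-terminal have FIRST(α) ∩ FIRST(β) ≠ ∅ (with ε ∈ FIRST of a nullable right-hand side, so two nullable alternatives also conflict).

FIRST sets of the non-terminals at (or reachable through a nullable prefix from) the front of some alternative:
  FIRST(X) = { 'a', 'y' }

Productions for F:
  F → X y y: FIRST = { 'a', 'y' }
  F → y , X: FIRST = { 'y' }
Productions for X:
  X → X a e: FIRST = { 'a', 'y' }
  X → y X F: FIRST = { 'y' }
  X → y ,: FIRST = { 'y' }
  X → a: FIRST = { 'a' }

Conflict for F: F → X y y and F → y , X
  Overlap: { 'y' }
Conflict for X: X → X a e and X → y X F
  Overlap: { 'y' }
Conflict for X: X → X a e and X → y ,
  Overlap: { 'y' }
Conflict for X: X → X a e and X → a
  Overlap: { 'a' }
Conflict for X: X → y X F and X → y ,
  Overlap: { 'y' }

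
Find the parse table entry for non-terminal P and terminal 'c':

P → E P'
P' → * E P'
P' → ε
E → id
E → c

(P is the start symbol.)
To find M[P, 'c'], we find productions for P where 'c' is in the predict set (PREDICT(N → α) = (FIRST(α) \ {ε}) ∪ (FOLLOW(N) if α ⇒* ε)).

Relevant sets:
  FIRST(E) = { 'c', 'id' }

P → E P': PREDICT = { 'c', 'id' }
  'c' is in predict set, so this production goes in M[P, 'c']

M[P, 'c'] = P → E P'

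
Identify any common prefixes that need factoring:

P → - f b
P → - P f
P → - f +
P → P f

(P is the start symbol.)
Left-factoring is needed when two productions for the same non-terminal
share a common prefix on the right-hand side.

Productions for P:
  P → - f b
  P → - P f
  P → - f +
  P → P f

Found common prefix '-' in productions for P

Answer: Yes, P has productions with common prefix '-'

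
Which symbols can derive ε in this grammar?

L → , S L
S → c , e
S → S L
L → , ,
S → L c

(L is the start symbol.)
None

A non-terminal is nullable if it can derive ε (the empty string): either it has an ε-production, or it has a production whose right-hand side consists entirely of nullable non-terminals.

There are no ε-productions, so no non-terminal can derive ε.
No non-terminals are nullable.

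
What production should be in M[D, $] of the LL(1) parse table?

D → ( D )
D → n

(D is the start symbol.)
Empty (error entry)

To find M[D, $], we find productions for D where $ is in the predict set (PREDICT(N → α) = (FIRST(α) \ {ε}) ∪ (FOLLOW(N) if α ⇒* ε)).

D → ( D ): PREDICT = { '(' }
D → n: PREDICT = { 'n' }

M[D, $] is empty (no production applies)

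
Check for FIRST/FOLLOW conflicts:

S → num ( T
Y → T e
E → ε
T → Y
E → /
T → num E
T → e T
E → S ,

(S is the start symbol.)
No FIRST/FOLLOW conflicts.

A FIRST/FOLLOW conflict occurs when a non-terminal N has a nullable alternative N → β (β ⇒* ε) and another alternative N → α with FIRST(α) ∩ FOLLOW(N) ≠ ∅: on such a lookahead the parser cannot decide between expanding α and letting N vanish via β.

Nullable non-terminals: E.
FIRST sets used below: FIRST(S) = { 'num' }

E: nullable alternative(s) E → ε; FOLLOW(E) = { $, ',', 'e' }
  E → ε: FIRST \ {ε} = { } — this is the only nullable alternative, skip
  E → /: FIRST \ {ε} = { '/' } — disjoint from FOLLOW(E)
  E → S ,: FIRST \ {ε} = { 'num' } — disjoint from FOLLOW(E)

S, T, Y have no nullable alternative, so no FIRST/FOLLOW check is needed there.

No FIRST/FOLLOW conflicts found.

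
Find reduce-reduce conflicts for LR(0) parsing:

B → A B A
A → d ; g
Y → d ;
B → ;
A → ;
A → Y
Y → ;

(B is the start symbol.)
Augment with B' → B and build the canonical LR(0) collection (I0 = CLOSURE({[B' → . B]}), then GOTO on every symbol after a dot until no new states appear). It has 11 states:
  I0: { [A → . ;], [A → . Y], [A → . d ; g], [B → . ;], [B → . A B A], [B' → . B], [Y → . ;], [Y → . d ;] }  — shift
  I1: { [A → ; .], [B → ; .], [Y → ; .] }  — 3 reduces
  I2: { [A → . ;], [A → . Y], [A → . d ; g], [B → . ;], [B → . A B A], [B → A . B A], [Y → . ;], [Y → . d ;] }  — shift
  I3: { [B' → B .] }  — accept
  I4: { [A → Y .] }  — reduce
  I5: { [A → d . ; g], [Y → d . ;] }  — shift
  I6: { [A → d ; . g], [Y → d ; .] }  — shift, reduce
  I7: { [A → d ; g .] }  — reduce
  I8: { [A → . ;], [A → . Y], [A → . d ; g], [B → A B . A], [Y → . ;], [Y → . d ;] }  — shift
  I9: { [A → ; .], [Y → ; .] }  — 2 reduces
  I10: { [B → A B A .] }  — reduce

I1 contains complete items [A → ; .], [B → ; .], [Y → ; .] — reduce-reduce conflict.
I9 contains complete items [A → ; .], [Y → ; .] — reduce-reduce conflict.

Answer: Yes — I1: [A → ; .] vs [B → ; .]; I9: [A → ; .] vs [Y → ; .]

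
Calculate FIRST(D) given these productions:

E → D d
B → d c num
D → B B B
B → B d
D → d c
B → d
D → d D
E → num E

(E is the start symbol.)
To compute FIRST(D), examine every production with D on the left-hand side, reading each right-hand side left to right until a non-nullable symbol is reached.

FIRST sets of the other non-terminals involved (by the same procedure, iterated to a fixed point):
  FIRST(B) = { 'd' }

From D → B B B:
  - B is a non-terminal: add FIRST(B) \ {ε} = { 'd' }
    B is not nullable, so stop
From D → d c:
  - d is a terminal: add 'd' and stop
From D → d D:
  - d is a terminal: add 'd' and stop

Collecting: FIRST(D) = { 'd' }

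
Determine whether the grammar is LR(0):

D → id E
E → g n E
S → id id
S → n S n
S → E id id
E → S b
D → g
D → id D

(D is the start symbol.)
No. Shift-reduce conflict between [D → id E .] and [S → E . id id]

Augment with D' → D and build the canonical LR(0) collection (I0 = CLOSURE({[D' → . D]}), then GOTO on every symbol after a dot until no new states appear). It has 22 states:
  I0: { [D → . g], [D → . id D], [D → . id E], [D' → . D] }  — shift
  I1: { [D' → D .] }  — accept
  I2: { [D → g .] }  — reduce
  I3: { [D → . g], [D → . id D], [D → . id E], [D → id . D], [D → id . E], [E → . S b], [E → . g n E], [S → . E id id], [S → . id id], [S → . n S n] }  — shift
  I4: { [D → id D .] }  — reduce
  I5: { [D → id E .], [S → E . id id] }  — shift, reduce
  I6: { [E → S . b] }  — shift
  I7: { [D → g .], [E → g . n E] }  — shift, reduce
  I8: { [D → . g], [D → . id D], [D → . id E], [D → id . D], [D → id . E], [E → . S b], [E → . g n E], [S → . E id id], [S → . id id], [S → . n S n], [S → id . id] }  — shift
  I9: { [E → . S b], [E → . g n E], [S → . E id id], [S → . id id], [S → . n S n], [S → n . S n] }  — shift
  I10: { [S → E . id id] }  — shift
  I11: { [E → S . b], [S → n S . n] }  — shift
  I12: { [E → g . n E] }  — shift
  I13: { [S → id . id] }  — shift
  I14: { [S → id id .] }  — reduce
  I15: { [E → . S b], [E → . g n E], [E → g n . E], [S → . E id id], [S → . id id], [S → . n S n] }  — shift
  I16: { [E → g n E .], [S → E . id id] }  — shift, reduce
  I17: { [S → E id . id] }  — shift
  I18: { [S → E id id .] }  — reduce
  I19: { [E → S b .] }  — reduce
  I20: { [S → n S n .] }  — reduce
  I21: { [D → . g], [D → . id D], [D → . id E], [D → id . D], [D → id . E], [E → . S b], [E → . g n E], [S → . E id id], [S → . id id], [S → . n S n], [S → id . id], [S → id id .] }  — shift, reduce

Conflict in state I5:
  Shift-reduce conflict between [D → id E .] and [S → E . id id]
So the grammar is NOT LR(0).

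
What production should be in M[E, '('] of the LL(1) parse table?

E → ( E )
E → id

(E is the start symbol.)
E → ( E )

To find M[E, '('], we find productions for E where '(' is in the predict set (PREDICT(N → α) = (FIRST(α) \ {ε}) ∪ (FOLLOW(N) if α ⇒* ε)).

E → ( E ): PREDICT = { '(' }
  '(' is in predict set, so this production goes in M[E, '(']
E → id: PREDICT = { 'id' }

M[E, '('] = E → ( E )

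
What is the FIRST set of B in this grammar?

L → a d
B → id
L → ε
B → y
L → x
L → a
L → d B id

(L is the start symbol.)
To compute FIRST(B), examine every production with B on the left-hand side, reading each right-hand side left to right until a non-nullable symbol is reached.

From B → id:
  - id is a terminal: add 'id' and stop
From B → y:
  - y is a terminal: add 'y' and stop

Collecting: FIRST(B) = { 'id', 'y' }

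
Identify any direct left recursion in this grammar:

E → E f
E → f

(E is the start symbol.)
Direct left recursion occurs when N → N α for some non-terminal N (the right-hand side begins with the left-hand side itself).

E → E f: LEFT RECURSIVE (starts with E)
E → f: starts with f

The grammar has direct left recursion on: E.

Answer: Yes, E is left-recursive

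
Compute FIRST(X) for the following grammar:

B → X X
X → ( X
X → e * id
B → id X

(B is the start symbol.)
{ '(', 'e' }

From X → ( X:
  - '(' is a terminal: add '(' and stop
From X → e * id:
  - e is a terminal: add 'e' and stop

Collecting: FIRST(X) = { '(', 'e' }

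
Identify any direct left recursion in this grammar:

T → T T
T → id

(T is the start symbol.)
Direct left recursion occurs when N → N α for some non-terminal N (the right-hand side begins with the left-hand side itself).

T → T T: LEFT RECURSIVE (starts with T)
T → id: starts with id

The grammar has direct left recursion on: T.

Answer: Yes, T is left-recursive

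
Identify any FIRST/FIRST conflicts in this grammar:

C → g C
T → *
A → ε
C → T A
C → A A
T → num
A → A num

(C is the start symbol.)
FIRST sets of the non-terminals at (or reachable through a nullable prefix from) the front of some alternative:
  FIRST(T) = { '*', 'num' }
  FIRST(A) = { 'num', ε }

Productions for C:
  C → g C: FIRST = { 'g' }
  C → T A: FIRST = { '*', 'num' }
  C → A A: FIRST = { 'num', ε }
Productions for T:
  T → *: FIRST = { '*' }
  T → num: FIRST = { 'num' }
Productions for A:
  A → ε: FIRST = { ε }
  A → A num: FIRST = { 'num' }

Conflict for C: C → T A and C → A A
  Overlap: { 'num' }

Answer: Yes. C → T A / C → A A on { 'num' }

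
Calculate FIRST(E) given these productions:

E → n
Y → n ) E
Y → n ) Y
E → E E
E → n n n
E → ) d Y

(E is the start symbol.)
{ ')', 'n' }

To compute FIRST(E), examine every production with E on the left-hand side, reading each right-hand side left to right until a non-nullable symbol is reached.

From E → n:
  - n is a terminal: add 'n' and stop
From E → E E:
  - E is the symbol being defined: contributes nothing new
    E is not nullable, so stop
From E → n n n:
  - n is a terminal: add 'n' and stop
From E → ) d Y:
  - ')' is a terminal: add ')' and stop

Collecting: FIRST(E) = { ')', 'n' }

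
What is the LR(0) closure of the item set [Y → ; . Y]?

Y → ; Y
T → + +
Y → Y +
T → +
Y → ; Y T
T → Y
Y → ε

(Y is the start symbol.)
{ [Y → . ; Y T], [Y → . ; Y], [Y → . Y +], [Y → .], [Y → ; . Y] }

Start with: [Y → ; . Y]
  [Y → ; . Y] has the dot before Y: add [Y → . ; Y], [Y → . Y +], [Y → . ; Y T], [Y → .]
No further items can be added.

CLOSURE = { [Y → . ; Y T], [Y → . ; Y], [Y → . Y +], [Y → .], [Y → ; . Y] }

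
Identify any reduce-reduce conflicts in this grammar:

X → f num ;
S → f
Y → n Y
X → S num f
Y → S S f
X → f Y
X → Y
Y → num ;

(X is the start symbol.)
Yes — I15: [X → f num ; .] vs [Y → num ; .]

Augment with X' → X and build the canonical LR(0) collection (I0 = CLOSURE({[X' → . X]}), then GOTO on every symbol after a dot until no new states appear). It has 18 states:
  I0: { [S → . f], [X → . S num f], [X → . Y], [X → . f Y], [X → . f num ;], [X' → . X], [Y → . S S f], [Y → . n Y], [Y → . num ;] }  — shift
  I1: { [S → . f], [X → S . num f], [Y → S . S f] }  — shift
  I2: { [X' → X .] }  — accept
  I3: { [X → Y .] }  — reduce
  I4: { [S → . f], [S → f .], [X → f . Y], [X → f . num ;], [Y → . S S f], [Y → . n Y], [Y → . num ;] }  — shift, reduce
  I5: { [S → . f], [Y → . S S f], [Y → . n Y], [Y → . num ;], [Y → n . Y] }  — shift
  I6: { [Y → num . ;] }  — shift
  I7: { [Y → num ; .] }  — reduce
  I8: { [S → . f], [Y → S . S f] }  — shift
  I9: { [Y → n Y .] }  — reduce
  I10: { [S → f .] }  — reduce
  I11: { [Y → S S . f] }  — shift
  I12: { [Y → S S f .] }  — reduce
  I13: { [X → f Y .] }  — reduce
  I14: { [X → f num . ;], [Y → num . ;] }  — shift
  I15: { [X → f num ; .], [Y → num ; .] }  — 2 reduces
  I16: { [X → S num . f] }  — shift
  I17: { [X → S num f .] }  — reduce

I15 contains complete items [X → f num ; .], [Y → num ; .] — reduce-reduce conflict.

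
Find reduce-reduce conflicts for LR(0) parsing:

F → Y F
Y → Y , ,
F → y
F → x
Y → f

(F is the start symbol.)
No reduce-reduce conflicts

A reduce-reduce conflict occurs when an LR(0) state has two complete items [A → α .] and [B → β .] — both call for a reduction, and with no lookahead the parser cannot choose between them.

Augment with F' → F and build the canonical LR(0) collection (I0 = CLOSURE({[F' → . F]}), then GOTO on every symbol after a dot until no new states appear). It has 9 states:
  I0: { [F → . Y F], [F → . x], [F → . y], [F' → . F], [Y → . Y , ,], [Y → . f] }  — shift
  I1: { [F' → F .] }  — accept
  I2: { [F → . Y F], [F → . x], [F → . y], [F → Y . F], [Y → . Y , ,], [Y → . f], [Y → Y . , ,] }  — shift
  I3: { [Y → f .] }  — reduce
  I4: { [F → x .] }  — reduce
  I5: { [F → y .] }  — reduce
  I6: { [Y → Y , . ,] }  — shift
  I7: { [F → Y F .] }  — reduce
  I8: { [Y → Y , , .] }  — reduce

No state contains more than one complete item.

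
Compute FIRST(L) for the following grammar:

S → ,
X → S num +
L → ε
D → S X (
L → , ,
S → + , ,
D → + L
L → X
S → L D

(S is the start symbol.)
FIRST sets of the other non-terminals involved (by the same procedure, iterated to a fixed point):
  FIRST(X) = { '+', ',' }

From L → ε:
  - ε-production, so ε ∈ FIRST(L)
From L → , ,:
  - ',' is a terminal: add ',' and stop
From L → X:
  - X is a non-terminal: add FIRST(X) \ {ε} = { '+', ',' }
    X is not nullable, so stop

Collecting: FIRST(L) = { '+', ',', ε }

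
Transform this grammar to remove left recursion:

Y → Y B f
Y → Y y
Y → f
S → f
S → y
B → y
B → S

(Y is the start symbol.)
Y → f Y'
Y' → B f Y'
Y' → y Y'
Y' → ε
S → f
S → y
B → y
B → S

Y is directly left-recursive. The standard transformation for
  A → A α₁ | ... | A α_m | β₁ | ... | β_n
is
  A  → β₁ A' | ... | β_n A'
  A' → α₁ A' | ... | α_m A' | ε

Y → f becomes Y → f Y'
Y → Y B f becomes Y' → B f Y'
Y → Y y becomes Y' → y Y'
Add Y' → ε

Productions for other non-terminals are unchanged:
  S → f
  S → y
  B → y
  B → S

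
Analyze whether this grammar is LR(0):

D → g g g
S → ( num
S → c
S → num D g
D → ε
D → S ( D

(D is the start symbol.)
A grammar is LR(0) if no state in the canonical LR(0) collection has:
  - both a shift item (dot before a terminal) and a complete item (shift-reduce conflict), or
  - two or more complete items (reduce-reduce conflict; the accept item [D' → D .] counts as a complete item here).

Augment with D' → D and build the canonical LR(0) collection (I0 = CLOSURE({[D' → . D]}), then GOTO on every symbol after a dot until no new states appear). It has 14 states:
  I0: { [D → . S ( D], [D → . g g g], [D → .], [D' → . D], [S → . ( num], [S → . c], [S → . num D g] }  — shift, reduce
  I1: { [S → ( . num] }  — shift
  I2: { [D' → D .] }  — accept
  I3: { [D → S . ( D] }  — shift
  I4: { [S → c .] }  — reduce
  I5: { [D → g . g g] }  — shift
  I6: { [D → . S ( D], [D → . g g g], [D → .], [S → . ( num], [S → . c], [S → . num D g], [S → num . D g] }  — shift, reduce
  I7: { [S → num D . g] }  — shift
  I8: { [S → num D g .] }  — reduce
  I9: { [D → g g . g] }  — shift
  I10: { [D → g g g .] }  — reduce
  I11: { [D → . S ( D], [D → . g g g], [D → .], [D → S ( . D], [S → . ( num], [S → . c], [S → . num D g] }  — shift, reduce
  I12: { [D → S ( D .] }  — reduce
  I13: { [S → ( num .] }  — reduce

Conflict in state I0:
  Shift-reduce conflict between [D → .] and [D → . g g g]
So the grammar is NOT LR(0).

Answer: No. Shift-reduce conflict between [D → .] and [D → . g g g]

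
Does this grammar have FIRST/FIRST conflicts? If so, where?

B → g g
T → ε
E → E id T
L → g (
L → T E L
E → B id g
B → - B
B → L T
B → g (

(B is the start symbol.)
Yes. B → g g / B → L T on { 'g' }; B → g g / B → g '(' on { 'g' }; B → '-' B / B → L T on { '-' }; B → L T / B → g '(' on { 'g' }; E → E id T / E → B id g on { '-', 'g' }; L → g '(' / L → T E L on { 'g' }

FIRST sets of the non-terminals at (or reachable through a nullable prefix from) the front of some alternative:
  FIRST(L) = { '-', 'g' }
  FIRST(E) = { '-', 'g' }
  FIRST(B) = { '-', 'g' }
  FIRST(T) = { ε }

Productions for B:
  B → g g: FIRST = { 'g' }
  B → - B: FIRST = { '-' }
  B → L T: FIRST = { '-', 'g' }
  B → g (: FIRST = { 'g' }
Productions for E:
  E → E id T: FIRST = { '-', 'g' }
  E → B id g: FIRST = { '-', 'g' }
Productions for L:
  L → g (: FIRST = { 'g' }
  L → T E L: FIRST = { '-', 'g' }
T has only one production, so no FIRST/FIRST conflict is possible there.

Conflict for B: B → g g and B → L T
  Overlap: { 'g' }
Conflict for B: B → g g and B → g (
  Overlap: { 'g' }
Conflict for B: B → - B and B → L T
  Overlap: { '-' }
Conflict for B: B → L T and B → g (
  Overlap: { 'g' }
Conflict for E: E → E id T and E → B id g
  Overlap: { '-', 'g' }
Conflict for L: L → g ( and L → T E L
  Overlap: { 'g' }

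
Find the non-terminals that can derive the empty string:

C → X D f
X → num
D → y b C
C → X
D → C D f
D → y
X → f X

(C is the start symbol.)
None

A non-terminal is nullable if it can derive ε (the empty string): either it has an ε-production, or it has a production whose right-hand side consists entirely of nullable non-terminals.

There are no ε-productions, so no non-terminal can derive ε.
No non-terminals are nullable.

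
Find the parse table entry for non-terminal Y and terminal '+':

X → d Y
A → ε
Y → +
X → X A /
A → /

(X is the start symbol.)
Y → +

To find M[Y, '+'], we find productions for Y where '+' is in the predict set (PREDICT(N → α) = (FIRST(α) \ {ε}) ∪ (FOLLOW(N) if α ⇒* ε)).

Y → +: PREDICT = { '+' }
  '+' is in predict set, so this production goes in M[Y, '+']

M[Y, '+'] = Y → +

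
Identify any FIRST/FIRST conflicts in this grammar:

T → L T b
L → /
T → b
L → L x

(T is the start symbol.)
Yes. L → '/' / L → L x on { '/' }

FIRST sets of the non-terminals at (or reachable through a nullable prefix from) the front of some alternative:
  FIRST(L) = { '/' }

Productions for T:
  T → L T b: FIRST = { '/' }
  T → b: FIRST = { 'b' }
Productions for L:
  L → /: FIRST = { '/' }
  L → L x: FIRST = { '/' }

Conflict for L: L → / and L → L x
  Overlap: { '/' }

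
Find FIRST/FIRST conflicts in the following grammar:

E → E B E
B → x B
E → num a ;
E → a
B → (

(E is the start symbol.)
Yes. E → E B E / E → num a ';' on { 'num' }; E → E B E / E → a on { 'a' }

A FIRST/FIRST conflict occurs when two productions N → α and N → β for the same non-terminal have FIRST(α) ∩ FIRST(β) ≠ ∅ (with ε ∈ FIRST of a nullable right-hand side, so two nullable alternatives also conflict).

FIRST sets of the non-terminals at (or reachable through a nullable prefix from) the front of some alternative:
  FIRST(E) = { 'a', 'num' }

Productions for E:
  E → E B E: FIRST = { 'a', 'num' }
  E → num a ;: FIRST = { 'num' }
  E → a: FIRST = { 'a' }
Productions for B:
  B → x B: FIRST = { 'x' }
  B → (: FIRST = { '(' }

Conflict for E: E → E B E and E → num a ;
  Overlap: { 'num' }
Conflict for E: E → E B E and E → a
  Overlap: { 'a' }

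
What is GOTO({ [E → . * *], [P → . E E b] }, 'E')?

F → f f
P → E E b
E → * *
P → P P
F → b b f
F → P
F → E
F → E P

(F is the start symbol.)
{ [E → . * *], [P → E . E b] }

GOTO(I, 'E') = CLOSURE({ [A → αX.β] : [A → α.Xβ] ∈ I, X = 'E' })

Items with dot before 'E', with the dot advanced:
  [P → . E E b] → [P → E . E b]
Closure of the advanced items:
  [P → E . E b] has the dot before E: add [E → . * *]

GOTO = { [E → . * *], [P → E . E b] }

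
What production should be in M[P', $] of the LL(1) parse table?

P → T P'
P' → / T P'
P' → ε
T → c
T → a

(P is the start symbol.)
To find M[P', $], we find productions for P' where $ is in the predict set (PREDICT(N → α) = (FIRST(α) \ {ε}) ∪ (FOLLOW(N) if α ⇒* ε)).

Relevant sets:
  FOLLOW(P') = { $ }

P' → / T P': PREDICT = { '/' }
P' → ε: PREDICT = { $ }
  $ is in predict set, so this production goes in M[P', $]

M[P', $] = P' → ε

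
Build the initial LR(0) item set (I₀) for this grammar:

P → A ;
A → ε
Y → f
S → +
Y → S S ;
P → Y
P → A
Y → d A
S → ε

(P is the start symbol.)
{ [A → .], [P → . A ;], [P → . A], [P → . Y], [P' → . P], [S → . +], [S → .], [Y → . S S ;], [Y → . d A], [Y → . f] }

First, augment the grammar with P' → P
I₀ = CLOSURE({ [P' → . P] }):
  [P' → . P] has the dot before P: add [P → . A ;], [P → . Y], [P → . A]
  [P → . A ;] has the dot before A: add [A → .]
  [P → . Y] has the dot before Y: add [Y → . f], [Y → . S S ;], [Y → . d A]
  [Y → . S S ;] has the dot before S: add [S → . +], [S → .]
No further items can be added.

I₀ = { [A → .], [P → . A ;], [P → . A], [P → . Y], [P' → . P], [S → . +], [S → .], [Y → . S S ;], [Y → . d A], [Y → . f] }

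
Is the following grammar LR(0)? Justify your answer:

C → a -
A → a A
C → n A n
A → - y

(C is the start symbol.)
Augment with C' → C and build the canonical LR(0) collection (I0 = CLOSURE({[C' → . C]}), then GOTO on every symbol after a dot until no new states appear). It has 11 states:
  I0: { [C → . a -], [C → . n A n], [C' → . C] }  — shift
  I1: { [C' → C .] }  — accept
  I2: { [C → a . -] }  — shift
  I3: { [A → . - y], [A → . a A], [C → n . A n] }  — shift
  I4: { [A → - . y] }  — shift
  I5: { [C → n A . n] }  — shift
  I6: { [A → . - y], [A → . a A], [A → a . A] }  — shift
  I7: { [A → a A .] }  — reduce
  I8: { [C → n A n .] }  — reduce
  I9: { [A → - y .] }  — reduce
  I10: { [C → a - .] }  — reduce

Every state is either a pure shift/goto state or contains exactly one complete item and nothing to shift — no conflicts. The grammar is LR(0).

Answer: Yes, the grammar is LR(0)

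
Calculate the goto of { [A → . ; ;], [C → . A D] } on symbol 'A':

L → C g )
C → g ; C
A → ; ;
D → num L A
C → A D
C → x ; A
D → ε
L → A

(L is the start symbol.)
GOTO(I, 'A') = CLOSURE({ [A → αX.β] : [A → α.Xβ] ∈ I, X = 'A' })

Items with dot before 'A', with the dot advanced:
  [C → . A D] → [C → A . D]
Closure of the advanced items:
  [C → A . D] has the dot before D: add [D → . num L A], [D → .]

GOTO = { [C → A . D], [D → . num L A], [D → .] }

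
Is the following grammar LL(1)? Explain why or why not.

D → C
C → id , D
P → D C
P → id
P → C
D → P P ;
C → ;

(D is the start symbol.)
No. Predict set conflict for D: { ';', 'id' }

Relevant sets:
  FIRST(C) = { ';', 'id' }
  FIRST(P) = { ';', 'id' }
  FIRST(D) = { ';', 'id' }

For D:
  PREDICT(D → C) = { ';', 'id' }
  PREDICT(D → P P ';') = { ';', 'id' }
For C:
  PREDICT(C → id ',' D) = { 'id' }
  PREDICT(C → ';') = { ';' }
For P:
  PREDICT(P → D C) = { ';', 'id' }
  PREDICT(P → id) = { 'id' }
  PREDICT(P → C) = { ';', 'id' }

Conflict found: Predict set conflict for D: { ';', 'id' }
The grammar is NOT LL(1).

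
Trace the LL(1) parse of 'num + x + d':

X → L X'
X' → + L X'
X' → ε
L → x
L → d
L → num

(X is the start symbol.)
Stack is shown with the top on the left.

Stack     Input          Action
-------------------------------
X $       num + x + d $  output X → L X'
L X' $    num + x + d $  output L → num
num X' $  num + x + d $  match 'num'
X' $      + x + d $      output X' → + L X'
+ L X' $  + x + d $      match '+'
L X' $    x + d $        output L → x
x X' $    x + d $        match 'x'
X' $      + d $          output X' → + L X'
+ L X' $  + d $          match '+'
L X' $    d $            output L → d
d X' $    d $            match 'd'
X' $      $              output X' → ε
$         $              accept

The string is accepted.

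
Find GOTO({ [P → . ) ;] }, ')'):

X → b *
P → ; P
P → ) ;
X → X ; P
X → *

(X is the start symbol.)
GOTO(I, ')') = CLOSURE({ [A → αX.β] : [A → α.Xβ] ∈ I, X = ')' })

Items with dot before ')', with the dot advanced:
  [P → . ) ;] → [P → ) . ;]
Closure adds nothing (no advanced item has the dot before a non-terminal).

GOTO = { [P → ) . ;] }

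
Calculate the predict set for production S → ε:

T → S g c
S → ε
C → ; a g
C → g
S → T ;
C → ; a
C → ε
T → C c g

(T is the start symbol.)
{ 'g' }

PREDICT(S → ε) = (FIRST(RHS) \ {ε}) ∪ (FOLLOW(S) if ε ∈ FIRST(RHS), i.e. RHS ⇒* ε)
The right-hand side is ε (FIRST(ε) = { ε }), so the predict set is FOLLOW(S) = { 'g' }
PREDICT(S → ε) = { 'g' }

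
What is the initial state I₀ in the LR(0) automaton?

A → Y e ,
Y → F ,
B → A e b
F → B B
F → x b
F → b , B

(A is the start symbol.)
First, augment the grammar with A' → A
I₀ = CLOSURE({ [A' → . A] }):
  [A' → . A] has the dot before A: add [A → . Y e ,]
  [A → . Y e ,] has the dot before Y: add [Y → . F ,]
  [Y → . F ,] has the dot before F: add [F → . B B], [F → . x b], [F → . b , B]
  [F → . B B] has the dot before B: add [B → . A e b]
No further items can be added.

I₀ = { [A → . Y e ,], [A' → . A], [B → . A e b], [F → . B B], [F → . b , B], [F → . x b], [Y → . F ,] }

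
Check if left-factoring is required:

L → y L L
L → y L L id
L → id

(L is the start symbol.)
Left-factoring is needed when two productions for the same non-terminal
share a common prefix on the right-hand side.

Productions for L:
  L → y L L
  L → y L L id
  L → id

Found common prefix 'y L L' in productions for L

Answer: Yes, L has productions with common prefix 'y L L'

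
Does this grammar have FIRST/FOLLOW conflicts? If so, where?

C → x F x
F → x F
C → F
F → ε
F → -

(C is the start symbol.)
A FIRST/FOLLOW conflict occurs when a non-terminal N has a nullable alternative N → β (β ⇒* ε) and another alternative N → α with FIRST(α) ∩ FOLLOW(N) ≠ ∅: on such a lookahead the parser cannot decide between expanding α and letting N vanish via β.

Nullable non-terminals: C, F.
FIRST sets used below: FIRST(F) = { '-', 'x', ε }

C: nullable alternative(s) C → F; FOLLOW(C) = { $ }
  C → x F x: FIRST \ {ε} = { 'x' } — disjoint from FOLLOW(C)
  C → F: FIRST \ {ε} = { '-', 'x' } — this is the only nullable alternative, skip

F: nullable alternative(s) F → ε; FOLLOW(F) = { $, 'x' }
  F → x F: FIRST \ {ε} = { 'x' } — overlaps FOLLOW(F) on { 'x' }: CONFLICT
  F → ε: FIRST \ {ε} = { } — this is the only nullable alternative, skip
  F → -: FIRST \ {ε} = { '-' } — disjoint from FOLLOW(F)

So the grammar has 1 FIRST/FOLLOW conflict (marked CONFLICT above).

Answer: Yes. F → x F with FOLLOW(F) on { 'x' }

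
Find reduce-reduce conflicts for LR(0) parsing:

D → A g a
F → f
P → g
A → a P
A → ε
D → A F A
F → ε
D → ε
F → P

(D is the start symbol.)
A reduce-reduce conflict occurs when an LR(0) state has two complete items [A → α .] and [B → β .] — both call for a reduction, and with no lookahead the parser cannot choose between them.

Augment with D' → D and build the canonical LR(0) collection (I0 = CLOSURE({[D' → . D]}), then GOTO on every symbol after a dot until no new states appear). It has 12 states:
  I0: { [A → . a P], [A → .], [D → . A F A], [D → . A g a], [D → .], [D' → . D] }  — shift, 2 reduces
  I1: { [D → A . F A], [D → A . g a], [F → . P], [F → . f], [F → .], [P → . g] }  — shift, reduce
  I2: { [D' → D .] }  — accept
  I3: { [A → a . P], [P → . g] }  — shift
  I4: { [A → a P .] }  — reduce
  I5: { [P → g .] }  — reduce
  I6: { [A → . a P], [A → .], [D → A F . A] }  — shift, reduce
  I7: { [F → P .] }  — reduce
  I8: { [F → f .] }  — reduce
  I9: { [D → A g . a], [P → g .] }  — shift, reduce
  I10: { [D → A g a .] }  — reduce
  I11: { [D → A F A .] }  — reduce

I0 contains complete items [A → .], [D → .] — reduce-reduce conflict.

Answer: Yes — I0: [A → .] vs [D → .]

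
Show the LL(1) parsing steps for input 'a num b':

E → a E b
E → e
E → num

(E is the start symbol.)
LL(1) parsing maintains a stack (initially the start symbol over $) and the input. At each step: if the stack top is a terminal, match it against the current input token; if it is a non-terminal N, replace it with the RHS of M[N, lookahead] (the unique production whose predict set contains the lookahead).

Stack is shown with the top on the left.

Stack    Input      Action
--------------------------
E $      a num b $  output E → a E b
a E b $  a num b $  match 'a'
E b $    num b $    output E → num
num b $  num b $    match 'num'
b $      b $        match 'b'
$        $          accept

The string is accepted.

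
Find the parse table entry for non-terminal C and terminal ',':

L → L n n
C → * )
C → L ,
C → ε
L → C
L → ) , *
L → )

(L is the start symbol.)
To find M[C, ','], we find productions for C where ',' is in the predict set (PREDICT(N → α) = (FIRST(α) \ {ε}) ∪ (FOLLOW(N) if α ⇒* ε)).

Relevant sets:
  FIRST(L) = { ')', '*', ',', 'n', ε }
  FOLLOW(C) = { $, ',', 'n' }

C → * ): PREDICT = { '*' }
C → L ,: PREDICT = { ')', '*', ',', 'n' }
  ',' is in predict set, so this production goes in M[C, ',']
C → ε: PREDICT = { $, ',', 'n' }
  ',' is in predict set, so this production goes in M[C, ',']

M[C, ','] = C → L ,, C → ε  (a multiply-defined cell — the grammar is not LL(1))

Answer: C → L ,, C → ε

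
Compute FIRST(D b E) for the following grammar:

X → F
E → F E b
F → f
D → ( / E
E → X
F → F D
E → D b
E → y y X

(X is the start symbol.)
{ '(' }

FIRST sets of the non-terminals involved (from the grammar, by fixed-point iteration):
  FIRST(D) = { '(' }

To compute FIRST(D b E), process the symbols left to right:
Symbol D is a non-terminal. Add FIRST(D) \ {ε} = { '(' }
D is not nullable (ε ∉ FIRST(D)), so stop here.
FIRST(D b E) = { '(' }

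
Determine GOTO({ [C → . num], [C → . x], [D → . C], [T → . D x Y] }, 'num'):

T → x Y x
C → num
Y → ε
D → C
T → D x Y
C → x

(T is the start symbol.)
GOTO(I, 'num') = CLOSURE({ [A → αX.β] : [A → α.Xβ] ∈ I, X = 'num' })

Items with dot before 'num', with the dot advanced:
  [C → . num] → [C → num .]
Closure adds nothing (no advanced item has the dot before a non-terminal).

GOTO = { [C → num .] }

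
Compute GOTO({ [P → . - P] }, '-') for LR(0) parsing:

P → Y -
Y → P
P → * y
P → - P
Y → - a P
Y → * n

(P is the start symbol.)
GOTO(I, '-') = CLOSURE({ [A → αX.β] : [A → α.Xβ] ∈ I, X = '-' })

Items with dot before '-', with the dot advanced:
  [P → . - P] → [P → - . P]
Closure of the advanced items:
  [P → - . P] has the dot before P: add [P → . Y -], [P → . * y], [P → . - P]
  [P → . Y -] has the dot before Y: add [Y → . P], [Y → . - a P], [Y → . * n]

GOTO = { [P → - . P], [P → . * y], [P → . - P], [P → . Y -], [Y → . * n], [Y → . - a P], [Y → . P] }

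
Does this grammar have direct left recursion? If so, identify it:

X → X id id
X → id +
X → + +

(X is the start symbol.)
Yes, X is left-recursive

Direct left recursion occurs when N → N α for some non-terminal N (the right-hand side begins with the left-hand side itself).

X → X id id: LEFT RECURSIVE (starts with X)
X → id +: starts with id
X → + +: starts with '+'

The grammar has direct left recursion on: X.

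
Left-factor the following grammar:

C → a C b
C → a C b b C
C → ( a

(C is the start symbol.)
C → a C b C'
C' → ε
C' → b C
C → ( a

Left-factoring transforms A → αβ₁ | αβ₂ into A → αA' and A' → β₁ | β₂
(α is the longest common prefix among the alternatives). Repeat until
no nonterminal has two alternatives with a common prefix.

Round 1: C has alternatives sharing prefix 'a C b'. Introduce C': C → a C b C'
  Add: C' → ε
  Add: C' → b C

No remaining common prefixes — done.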